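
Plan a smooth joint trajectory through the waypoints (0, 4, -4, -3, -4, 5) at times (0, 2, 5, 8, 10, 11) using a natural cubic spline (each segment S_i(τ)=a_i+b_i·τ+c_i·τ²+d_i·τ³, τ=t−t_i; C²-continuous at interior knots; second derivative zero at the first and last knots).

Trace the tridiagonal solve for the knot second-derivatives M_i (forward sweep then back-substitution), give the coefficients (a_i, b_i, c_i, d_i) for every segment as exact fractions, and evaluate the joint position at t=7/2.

  seg 0: a=0 b=4640/1419 c=0 d=-901/2838
  seg 1: a=4 b=-766/1419 c=-901/473 d=1697/4257
  seg 2: a=-4 b=-1711/1419 c=796/473 d=-1660/4257
  seg 3: a=-3 b=-2323/1419 c=-864/473 d=13595/11352
  seg 4: a=-4 b=15403/2838 c=10139/1892 d=-10139/5676
S(7/2) = 945/3784

Δ: Δ0=2, Δ1=-8/3, Δ2=1/3, Δ3=-1/2, Δ4=9
row 1: diag=10, rhs=-28; c'=3/10, d'=-14/5
row 2: denom=12−3·3/10=111/10; d'=(18−3·-14/5)/(111/10)=88/37
row 3: denom=10−3·10/37=340/37; d'=(-5−3·88/37)/(340/37)=-449/340
row 4: denom=6−2·37/170=473/85; d'=(57−2·-449/340)/(473/85)=10139/946
back: M4=10139/946
back: M3=-449/340−37/170·10139/946=-1728/473
back: M2=88/37−10/37·-1728/473=1592/473
back: M1=-14/5−3/10·1592/473=-1802/473
M: M0=0, M1=-1802/473, M2=1592/473, M3=-1728/473, M4=10139/946, M5=0
seg 0: a=0, c=M0/2=0, d=(M1−M0)/(6·2)=-901/2838, b=Δ0−h0·(2M0+M1)/6=4640/1419
seg 1: a=4, c=M1/2=-901/473, d=(M2−M1)/(6·3)=1697/4257, b=Δ1−h1·(2M1+M2)/6=-766/1419
seg 2: a=-4, c=M2/2=796/473, d=(M3−M2)/(6·3)=-1660/4257, b=Δ2−h2·(2M2+M3)/6=-1711/1419
seg 3: a=-3, c=M3/2=-864/473, d=(M4−M3)/(6·2)=13595/11352, b=Δ3−h3·(2M3+M4)/6=-2323/1419
seg 4: a=-4, c=M4/2=10139/1892, d=(M5−M4)/(6·1)=-10139/5676, b=Δ4−h4·(2M4+M5)/6=15403/2838
t_q=7/2 → seg 1, τ=3/2; S=4+-766/1419·τ+-901/473·τ²+1697/4257·τ³=945/3784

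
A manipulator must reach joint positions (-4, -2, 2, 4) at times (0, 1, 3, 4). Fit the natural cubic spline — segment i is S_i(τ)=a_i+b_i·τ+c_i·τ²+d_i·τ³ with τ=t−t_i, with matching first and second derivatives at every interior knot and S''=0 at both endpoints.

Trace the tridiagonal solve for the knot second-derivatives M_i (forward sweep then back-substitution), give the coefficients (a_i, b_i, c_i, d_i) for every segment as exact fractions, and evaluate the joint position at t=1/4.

  seg 0: a=-4 b=2 c=0 d=0
  seg 1: a=-2 b=2 c=0 d=0
  seg 2: a=2 b=2 c=0 d=0
S(1/4) = -7/2

Δ: Δ0=2, Δ1=2, Δ2=2
row 1: diag=6, rhs=0; c'=1/3, d'=0
row 2: denom=6−2·1/3=16/3; d'=(0−2·0)/(16/3)=0
back: M2=0
back: M1=0−1/3·0=0
M: M0=0, M1=0, M2=0, M3=0
seg 0: a=-4, c=M0/2=0, d=(M1−M0)/(6·1)=0, b=Δ0−h0·(2M0+M1)/6=2
seg 1: a=-2, c=M1/2=0, d=(M2−M1)/(6·2)=0, b=Δ1−h1·(2M1+M2)/6=2
seg 2: a=2, c=M2/2=0, d=(M3−M2)/(6·1)=0, b=Δ2−h2·(2M2+M3)/6=2
t_q=1/4 → seg 0, τ=1/4; S=-4+2·τ+0·τ²+0·τ³=-7/2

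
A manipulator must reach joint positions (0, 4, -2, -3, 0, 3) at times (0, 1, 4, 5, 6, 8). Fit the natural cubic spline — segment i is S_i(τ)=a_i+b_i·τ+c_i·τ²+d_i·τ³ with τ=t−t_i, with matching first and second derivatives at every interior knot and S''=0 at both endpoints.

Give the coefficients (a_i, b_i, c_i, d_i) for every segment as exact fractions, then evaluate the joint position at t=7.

Δ: Δ0=4, Δ1=-2, Δ2=-1, Δ3=3, Δ4=3/2
row 1: diag=8, rhs=-36; c'=3/8, d'=-9/2
row 2: denom=8−3·3/8=55/8; d'=(6−3·-9/2)/(55/8)=156/55
row 3: denom=4−1·8/55=212/55; d'=(24−1·156/55)/(212/55)=291/53
row 4: denom=6−1·55/212=1217/212; d'=(-9−1·291/53)/(1217/212)=-3072/1217
back: M4=-3072/1217
back: M3=291/53−55/212·-3072/1217=7479/1217
back: M2=156/55−8/55·7479/1217=2364/1217
back: M1=-9/2−3/8·2364/1217=-6363/1217
M: M0=0, M1=-6363/1217, M2=2364/1217, M3=7479/1217, M4=-3072/1217, M5=0
seg 0: a=0, c=M0/2=0, d=(M1−M0)/(6·1)=-2121/2434, b=Δ0−h0·(2M0+M1)/6=11857/2434
seg 1: a=4, c=M1/2=-6363/2434, d=(M2−M1)/(6·3)=2909/7302, b=Δ1−h1·(2M1+M2)/6=2747/1217
seg 2: a=-2, c=M2/2=1182/1217, d=(M3−M2)/(6·1)=1705/2434, b=Δ2−h2·(2M2+M3)/6=-6503/2434
seg 3: a=-3, c=M3/2=7479/2434, d=(M4−M3)/(6·1)=-3517/2434, b=Δ3−h3·(2M3+M4)/6=1670/1217
seg 4: a=0, c=M4/2=-1536/1217, d=(M5−M4)/(6·2)=256/1217, b=Δ4−h4·(2M4+M5)/6=7747/2434
t_q=7 → seg 4, τ=1; S=0+7747/2434·τ+-1536/1217·τ²+256/1217·τ³=5187/2434

  seg 0: a=0 b=11857/2434 c=0 d=-2121/2434
  seg 1: a=4 b=2747/1217 c=-6363/2434 d=2909/7302
  seg 2: a=-2 b=-6503/2434 c=1182/1217 d=1705/2434
  seg 3: a=-3 b=1670/1217 c=7479/2434 d=-3517/2434
  seg 4: a=0 b=7747/2434 c=-1536/1217 d=256/1217
S(7) = 5187/2434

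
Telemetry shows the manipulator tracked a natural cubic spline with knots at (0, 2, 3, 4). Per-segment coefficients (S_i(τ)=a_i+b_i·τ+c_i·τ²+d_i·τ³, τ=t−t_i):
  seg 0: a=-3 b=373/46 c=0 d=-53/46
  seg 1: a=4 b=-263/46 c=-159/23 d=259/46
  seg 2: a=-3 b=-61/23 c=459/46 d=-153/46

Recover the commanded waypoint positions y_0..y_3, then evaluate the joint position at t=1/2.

y_0 = S_0(0) = a_0 = -3
y_1 = S_1(0) = a_1 = 4
y_2 = S_2(0) = a_2 = -3
y_3 = S_2(1) = 1
t_q=1/2 is in segment 0 (τ=1/2); S_0(τ)=335/368

y_0=-3 y_1=4 y_2=-3 y_3=1
S(1/2) = 335/368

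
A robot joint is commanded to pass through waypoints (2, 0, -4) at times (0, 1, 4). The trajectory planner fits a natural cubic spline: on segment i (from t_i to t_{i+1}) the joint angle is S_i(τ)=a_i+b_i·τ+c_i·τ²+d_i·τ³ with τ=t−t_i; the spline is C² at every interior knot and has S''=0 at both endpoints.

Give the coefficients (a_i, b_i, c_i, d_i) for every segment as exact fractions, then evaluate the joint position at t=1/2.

  seg 0: a=2 b=-25/12 c=0 d=1/12
  seg 1: a=0 b=-11/6 c=1/4 d=-1/36
S(1/2) = 31/32

Δ: Δ0=-2, Δ1=-4/3
row 1: diag=8, rhs=4; c'=3/8, d'=1/2
back: M1=1/2
M: M0=0, M1=1/2, M2=0
seg 0: a=2, c=M0/2=0, d=(M1−M0)/(6·1)=1/12, b=Δ0−h0·(2M0+M1)/6=-25/12
seg 1: a=0, c=M1/2=1/4, d=(M2−M1)/(6·3)=-1/36, b=Δ1−h1·(2M1+M2)/6=-11/6
t_q=1/2 → seg 0, τ=1/2; S=2+-25/12·τ+0·τ²+1/12·τ³=31/32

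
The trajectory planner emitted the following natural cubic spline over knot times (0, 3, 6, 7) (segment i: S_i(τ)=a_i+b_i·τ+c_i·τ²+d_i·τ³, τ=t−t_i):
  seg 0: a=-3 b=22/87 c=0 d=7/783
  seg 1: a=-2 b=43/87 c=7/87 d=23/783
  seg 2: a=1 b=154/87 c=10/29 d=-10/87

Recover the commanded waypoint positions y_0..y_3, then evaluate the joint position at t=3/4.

y_0=-3 y_1=-2 y_2=1 y_3=3
S(3/4) = -5209/1856

y_0 = S_0(0) = a_0 = -3
y_1 = S_1(0) = a_1 = -2
y_2 = S_2(0) = a_2 = 1
y_3 = S_2(1) = 3
t_q=3/4 is in segment 0 (τ=3/4); S_0(τ)=-5209/1856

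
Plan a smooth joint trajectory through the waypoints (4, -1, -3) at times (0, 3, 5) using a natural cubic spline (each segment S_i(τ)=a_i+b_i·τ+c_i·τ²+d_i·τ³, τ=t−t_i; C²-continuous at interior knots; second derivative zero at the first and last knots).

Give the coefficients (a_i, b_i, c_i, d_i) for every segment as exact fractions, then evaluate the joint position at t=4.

Δ: Δ0=-5/3, Δ1=-1
row 1: diag=10, rhs=4; c'=1/5, d'=2/5
back: M1=2/5
M: M0=0, M1=2/5, M2=0
seg 0: a=4, c=M0/2=0, d=(M1−M0)/(6·3)=1/45, b=Δ0−h0·(2M0+M1)/6=-28/15
seg 1: a=-1, c=M1/2=1/5, d=(M2−M1)/(6·2)=-1/30, b=Δ1−h1·(2M1+M2)/6=-19/15
t_q=4 → seg 1, τ=1; S=-1+-19/15·τ+1/5·τ²+-1/30·τ³=-21/10

  seg 0: a=4 b=-28/15 c=0 d=1/45
  seg 1: a=-1 b=-19/15 c=1/5 d=-1/30
S(4) = -21/10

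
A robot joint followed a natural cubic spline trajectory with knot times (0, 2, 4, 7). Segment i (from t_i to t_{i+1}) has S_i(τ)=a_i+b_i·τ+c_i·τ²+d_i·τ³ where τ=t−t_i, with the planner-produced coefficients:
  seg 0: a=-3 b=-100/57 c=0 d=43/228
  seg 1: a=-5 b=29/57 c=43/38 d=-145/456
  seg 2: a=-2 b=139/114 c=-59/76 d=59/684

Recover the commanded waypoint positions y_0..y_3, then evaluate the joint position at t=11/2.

y_0 = S_0(0) = a_0 = -3
y_1 = S_1(0) = a_1 = -5
y_2 = S_2(0) = a_2 = -2
y_3 = S_2(3) = -3
t_q=11/2 is in segment 2 (τ=3/2); S_2(τ)=-989/608

y_0=-3 y_1=-5 y_2=-2 y_3=-3
S(11/2) = -989/608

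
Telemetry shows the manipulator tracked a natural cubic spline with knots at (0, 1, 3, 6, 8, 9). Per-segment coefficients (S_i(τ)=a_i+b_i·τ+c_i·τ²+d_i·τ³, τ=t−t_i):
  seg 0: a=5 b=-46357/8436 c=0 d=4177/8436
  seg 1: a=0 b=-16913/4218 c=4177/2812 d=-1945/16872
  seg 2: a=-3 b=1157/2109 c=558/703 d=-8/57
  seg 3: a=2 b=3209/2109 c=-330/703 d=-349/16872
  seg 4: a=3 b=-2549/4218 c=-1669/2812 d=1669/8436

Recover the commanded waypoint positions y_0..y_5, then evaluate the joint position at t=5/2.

y_0 = S_0(0) = a_0 = 5
y_1 = S_1(0) = a_1 = 0
y_2 = S_2(0) = a_2 = -3
y_3 = S_3(0) = a_3 = 2
y_4 = S_4(0) = a_4 = 3
y_5 = S_4(1) = 2
t_q=5/2 is in segment 1 (τ=3/2); S_1(τ)=-137741/44992

y_0=5 y_1=0 y_2=-3 y_3=2 y_4=3 y_5=2
S(5/2) = -137741/44992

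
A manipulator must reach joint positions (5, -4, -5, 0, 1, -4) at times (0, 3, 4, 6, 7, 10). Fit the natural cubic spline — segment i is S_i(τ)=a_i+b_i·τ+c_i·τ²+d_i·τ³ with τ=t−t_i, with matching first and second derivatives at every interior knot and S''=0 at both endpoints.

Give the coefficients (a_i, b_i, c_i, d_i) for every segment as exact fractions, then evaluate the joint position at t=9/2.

Δ: Δ0=-3, Δ1=-1, Δ2=5/2, Δ3=1, Δ4=-5/3
row 1: diag=8, rhs=12; c'=1/8, d'=3/2
row 2: denom=6−1·1/8=47/8; d'=(21−1·3/2)/(47/8)=156/47
row 3: denom=6−2·16/47=250/47; d'=(-9−2·156/47)/(250/47)=-147/50
row 4: denom=8−1·47/250=1953/250; d'=(-16−1·-147/50)/(1953/250)=-3265/1953
back: M4=-3265/1953
back: M3=-147/50−47/250·-3265/1953=-5128/1953
back: M2=156/47−16/47·-5128/1953=8228/1953
back: M1=3/2−1/8·8228/1953=1901/1953
M: M0=0, M1=1901/1953, M2=8228/1953, M3=-5128/1953, M4=-3265/1953, M5=0
seg 0: a=5, c=M0/2=0, d=(M1−M0)/(6·3)=1901/35154, b=Δ0−h0·(2M0+M1)/6=-13619/3906
seg 1: a=-4, c=M1/2=1901/3906, d=(M2−M1)/(6·1)=703/1302, b=Δ1−h1·(2M1+M2)/6=-3958/1953
seg 2: a=-5, c=M2/2=4114/1953, d=(M3−M2)/(6·2)=-53/93, b=Δ2−h2·(2M2+M3)/6=2213/3906
seg 3: a=0, c=M3/2=-2564/1953, d=(M4−M3)/(6·1)=69/434, b=Δ3−h3·(2M3+M4)/6=8413/3906
seg 4: a=1, c=M4/2=-3265/3906, d=(M5−M4)/(6·3)=3265/35154, b=Δ4−h4·(2M4+M5)/6=10/1953
t_q=9/2 → seg 2, τ=1/2; S=-5+2213/3906·τ+4114/1953·τ²+-53/93·τ³=-22193/5208

  seg 0: a=5 b=-13619/3906 c=0 d=1901/35154
  seg 1: a=-4 b=-3958/1953 c=1901/3906 d=703/1302
  seg 2: a=-5 b=2213/3906 c=4114/1953 d=-53/93
  seg 3: a=0 b=8413/3906 c=-2564/1953 d=69/434
  seg 4: a=1 b=10/1953 c=-3265/3906 d=3265/35154
S(9/2) = -22193/5208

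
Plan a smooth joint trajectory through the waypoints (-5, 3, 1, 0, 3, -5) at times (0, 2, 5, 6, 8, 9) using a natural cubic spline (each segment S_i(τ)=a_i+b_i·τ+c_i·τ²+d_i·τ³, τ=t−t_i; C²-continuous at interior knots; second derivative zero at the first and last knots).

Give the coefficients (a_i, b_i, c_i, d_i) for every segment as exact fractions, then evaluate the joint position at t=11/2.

  seg 0: a=-5 b=8185/1659 c=0 d=-1549/6636
  seg 1: a=3 b=3538/1659 c=-1549/1106 d=517/3318
  seg 2: a=1 b=-6847/3318 c=1/553 d=3523/3318
  seg 3: a=0 b=1867/1659 c=3525/1106 d=-19907/13272
  seg 4: a=3 b=-13687/3318 c=-12857/2212 d=12857/6636
S(11/2) = 897/8848

Δ: Δ0=4, Δ1=-2/3, Δ2=-1, Δ3=3/2, Δ4=-8
row 1: diag=10, rhs=-28; c'=3/10, d'=-14/5
row 2: denom=8−3·3/10=71/10; d'=(-2−3·-14/5)/(71/10)=64/71
row 3: denom=6−1·10/71=416/71; d'=(15−1·64/71)/(416/71)=77/32
row 4: denom=6−2·71/208=553/104; d'=(-57−2·77/32)/(553/104)=-12857/1106
back: M4=-12857/1106
back: M3=77/32−71/208·-12857/1106=3525/553
back: M2=64/71−10/71·3525/553=2/553
back: M1=-14/5−3/10·2/553=-1549/553
M: M0=0, M1=-1549/553, M2=2/553, M3=3525/553, M4=-12857/1106, M5=0
seg 0: a=-5, c=M0/2=0, d=(M1−M0)/(6·2)=-1549/6636, b=Δ0−h0·(2M0+M1)/6=8185/1659
seg 1: a=3, c=M1/2=-1549/1106, d=(M2−M1)/(6·3)=517/3318, b=Δ1−h1·(2M1+M2)/6=3538/1659
seg 2: a=1, c=M2/2=1/553, d=(M3−M2)/(6·1)=3523/3318, b=Δ2−h2·(2M2+M3)/6=-6847/3318
seg 3: a=0, c=M3/2=3525/1106, d=(M4−M3)/(6·2)=-19907/13272, b=Δ3−h3·(2M3+M4)/6=1867/1659
seg 4: a=3, c=M4/2=-12857/2212, d=(M5−M4)/(6·1)=12857/6636, b=Δ4−h4·(2M4+M5)/6=-13687/3318
t_q=11/2 → seg 2, τ=1/2; S=1+-6847/3318·τ+1/553·τ²+3523/3318·τ³=897/8848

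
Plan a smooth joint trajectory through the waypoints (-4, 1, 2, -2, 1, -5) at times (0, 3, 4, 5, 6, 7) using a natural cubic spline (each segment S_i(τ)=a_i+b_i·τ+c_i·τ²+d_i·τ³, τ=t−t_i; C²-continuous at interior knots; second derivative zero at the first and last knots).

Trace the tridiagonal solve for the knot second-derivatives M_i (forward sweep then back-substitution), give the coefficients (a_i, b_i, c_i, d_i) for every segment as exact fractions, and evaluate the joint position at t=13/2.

  seg 0: a=-4 b=1493/1299 c=0 d=224/3897
  seg 1: a=1 b=3509/1299 c=224/433 d=-2882/1299
  seg 2: a=2 b=-3793/1299 c=-2658/433 d=6571/1299
  seg 3: a=-2 b=-28/1299 c=3913/433 d=-7814/1299
  seg 4: a=1 b=8/1299 c=-3901/433 d=3901/1299
S(13/2) = -3027/3464

Δ: Δ0=5/3, Δ1=1, Δ2=-4, Δ3=3, Δ4=-6
row 1: diag=8, rhs=-4; c'=1/8, d'=-1/2
row 2: denom=4−1·1/8=31/8; d'=(-30−1·-1/2)/(31/8)=-236/31
row 3: denom=4−1·8/31=116/31; d'=(42−1·-236/31)/(116/31)=769/58
row 4: denom=4−1·31/116=433/116; d'=(-54−1·769/58)/(433/116)=-7802/433
back: M4=-7802/433
back: M3=769/58−31/116·-7802/433=7826/433
back: M2=-236/31−8/31·7826/433=-5316/433
back: M1=-1/2−1/8·-5316/433=448/433
M: M0=0, M1=448/433, M2=-5316/433, M3=7826/433, M4=-7802/433, M5=0
seg 0: a=-4, c=M0/2=0, d=(M1−M0)/(6·3)=224/3897, b=Δ0−h0·(2M0+M1)/6=1493/1299
seg 1: a=1, c=M1/2=224/433, d=(M2−M1)/(6·1)=-2882/1299, b=Δ1−h1·(2M1+M2)/6=3509/1299
seg 2: a=2, c=M2/2=-2658/433, d=(M3−M2)/(6·1)=6571/1299, b=Δ2−h2·(2M2+M3)/6=-3793/1299
seg 3: a=-2, c=M3/2=3913/433, d=(M4−M3)/(6·1)=-7814/1299, b=Δ3−h3·(2M3+M4)/6=-28/1299
seg 4: a=1, c=M4/2=-3901/433, d=(M5−M4)/(6·1)=3901/1299, b=Δ4−h4·(2M4+M5)/6=8/1299
t_q=13/2 → seg 4, τ=1/2; S=1+8/1299·τ+-3901/433·τ²+3901/1299·τ³=-3027/3464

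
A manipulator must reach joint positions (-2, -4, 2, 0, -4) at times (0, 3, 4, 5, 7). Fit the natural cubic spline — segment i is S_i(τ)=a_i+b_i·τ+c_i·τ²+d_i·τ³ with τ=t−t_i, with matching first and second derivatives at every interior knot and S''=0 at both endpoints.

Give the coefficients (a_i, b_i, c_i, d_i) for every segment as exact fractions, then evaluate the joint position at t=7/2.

  seg 0: a=-2 b=-1084/267 c=0 d=302/801
  seg 1: a=-4 b=1634/267 c=302/89 d=-938/267
  seg 2: a=2 b=632/267 c=-636/89 d=742/267
  seg 3: a=0 b=-958/267 c=106/89 d=-53/267
S(7/2) = -189/356

Δ: Δ0=-2/3, Δ1=6, Δ2=-2, Δ3=-2
row 1: diag=8, rhs=40; c'=1/8, d'=5
row 2: denom=4−1·1/8=31/8; d'=(-48−1·5)/(31/8)=-424/31
row 3: denom=6−1·8/31=178/31; d'=(0−1·-424/31)/(178/31)=212/89
back: M3=212/89
back: M2=-424/31−8/31·212/89=-1272/89
back: M1=5−1/8·-1272/89=604/89
M: M0=0, M1=604/89, M2=-1272/89, M3=212/89, M4=0
seg 0: a=-2, c=M0/2=0, d=(M1−M0)/(6·3)=302/801, b=Δ0−h0·(2M0+M1)/6=-1084/267
seg 1: a=-4, c=M1/2=302/89, d=(M2−M1)/(6·1)=-938/267, b=Δ1−h1·(2M1+M2)/6=1634/267
seg 2: a=2, c=M2/2=-636/89, d=(M3−M2)/(6·1)=742/267, b=Δ2−h2·(2M2+M3)/6=632/267
seg 3: a=0, c=M3/2=106/89, d=(M4−M3)/(6·2)=-53/267, b=Δ3−h3·(2M3+M4)/6=-958/267
t_q=7/2 → seg 1, τ=1/2; S=-4+1634/267·τ+302/89·τ²+-938/267·τ³=-189/356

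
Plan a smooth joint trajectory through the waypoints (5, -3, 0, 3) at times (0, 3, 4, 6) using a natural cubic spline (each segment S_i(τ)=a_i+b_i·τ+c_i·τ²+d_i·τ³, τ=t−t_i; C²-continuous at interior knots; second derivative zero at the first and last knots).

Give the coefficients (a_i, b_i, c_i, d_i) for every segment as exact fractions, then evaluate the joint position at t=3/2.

Δ: Δ0=-8/3, Δ1=3, Δ2=3/2
row 1: diag=8, rhs=34; c'=1/8, d'=17/4
row 2: denom=6−1·1/8=47/8; d'=(-9−1·17/4)/(47/8)=-106/47
back: M2=-106/47
back: M1=17/4−1/8·-106/47=213/47
M: M0=0, M1=213/47, M2=-106/47, M3=0
seg 0: a=5, c=M0/2=0, d=(M1−M0)/(6·3)=71/282, b=Δ0−h0·(2M0+M1)/6=-1391/282
seg 1: a=-3, c=M1/2=213/94, d=(M2−M1)/(6·1)=-319/282, b=Δ1−h1·(2M1+M2)/6=263/141
seg 2: a=0, c=M2/2=-53/47, d=(M3−M2)/(6·2)=53/282, b=Δ2−h2·(2M2+M3)/6=847/282
t_q=3/2 → seg 0, τ=3/2; S=5+-1391/282·τ+0·τ²+71/282·τ³=-1165/752

  seg 0: a=5 b=-1391/282 c=0 d=71/282
  seg 1: a=-3 b=263/141 c=213/94 d=-319/282
  seg 2: a=0 b=847/282 c=-53/47 d=53/282
S(3/2) = -1165/752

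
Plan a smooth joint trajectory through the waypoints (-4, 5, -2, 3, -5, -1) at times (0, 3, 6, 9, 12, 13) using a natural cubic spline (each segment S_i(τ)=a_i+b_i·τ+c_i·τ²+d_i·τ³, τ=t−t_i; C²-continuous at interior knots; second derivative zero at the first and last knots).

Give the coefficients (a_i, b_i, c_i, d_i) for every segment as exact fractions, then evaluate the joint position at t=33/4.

Δ: Δ0=3, Δ1=-7/3, Δ2=5/3, Δ3=-8/3, Δ4=4
row 1: diag=12, rhs=-32; c'=1/4, d'=-8/3
row 2: denom=12−3·1/4=45/4; d'=(24−3·-8/3)/(45/4)=128/45
row 3: denom=12−3·4/15=56/5; d'=(-26−3·128/45)/(56/5)=-37/12
row 4: denom=8−3·15/56=403/56; d'=(40−3·-37/12)/(403/56)=2758/403
back: M4=2758/403
back: M3=-37/12−15/56·2758/403=-5944/1209
back: M2=128/45−4/15·-5944/1209=5024/1209
back: M1=-8/3−1/4·5024/1209=-4480/1209
M: M0=0, M1=-4480/1209, M2=5024/1209, M3=-5944/1209, M4=2758/403, M5=0
seg 0: a=-4, c=M0/2=0, d=(M1−M0)/(6·3)=-2240/10881, b=Δ0−h0·(2M0+M1)/6=5867/1209
seg 1: a=5, c=M1/2=-2240/1209, d=(M2−M1)/(6·3)=176/403, b=Δ1−h1·(2M1+M2)/6=-853/1209
seg 2: a=-2, c=M2/2=2512/1209, d=(M3−M2)/(6·3)=-1828/3627, b=Δ2−h2·(2M2+M3)/6=-37/1209
seg 3: a=3, c=M3/2=-2972/1209, d=(M4−M3)/(6·3)=7109/10881, b=Δ3−h3·(2M3+M4)/6=-109/93
seg 4: a=-5, c=M4/2=1379/403, d=(M5−M4)/(6·1)=-1379/1209, b=Δ4−h4·(2M4+M5)/6=2078/1209
t_q=33/4 → seg 2, τ=9/4; S=-2+-37/1209·τ+2512/1209·τ²+-1828/3627·τ³=17467/6448

  seg 0: a=-4 b=5867/1209 c=0 d=-2240/10881
  seg 1: a=5 b=-853/1209 c=-2240/1209 d=176/403
  seg 2: a=-2 b=-37/1209 c=2512/1209 d=-1828/3627
  seg 3: a=3 b=-109/93 c=-2972/1209 d=7109/10881
  seg 4: a=-5 b=2078/1209 c=1379/403 d=-1379/1209
S(33/4) = 17467/6448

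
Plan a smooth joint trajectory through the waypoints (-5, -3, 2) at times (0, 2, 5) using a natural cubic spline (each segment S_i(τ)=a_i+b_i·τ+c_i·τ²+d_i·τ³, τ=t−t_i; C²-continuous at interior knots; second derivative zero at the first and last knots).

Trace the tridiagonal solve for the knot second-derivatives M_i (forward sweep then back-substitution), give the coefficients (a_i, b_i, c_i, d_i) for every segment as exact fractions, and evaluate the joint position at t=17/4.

Δ: Δ0=1, Δ1=5/3
row 1: diag=10, rhs=4; c'=3/10, d'=2/5
back: M1=2/5
M: M0=0, M1=2/5, M2=0
seg 0: a=-5, c=M0/2=0, d=(M1−M0)/(6·2)=1/30, b=Δ0−h0·(2M0+M1)/6=13/15
seg 1: a=-3, c=M1/2=1/5, d=(M2−M1)/(6·3)=-1/45, b=Δ1−h1·(2M1+M2)/6=19/15
t_q=17/4 → seg 1, τ=9/4; S=-3+19/15·τ+1/5·τ²+-1/45·τ³=39/64

  seg 0: a=-5 b=13/15 c=0 d=1/30
  seg 1: a=-3 b=19/15 c=1/5 d=-1/45
S(17/4) = 39/64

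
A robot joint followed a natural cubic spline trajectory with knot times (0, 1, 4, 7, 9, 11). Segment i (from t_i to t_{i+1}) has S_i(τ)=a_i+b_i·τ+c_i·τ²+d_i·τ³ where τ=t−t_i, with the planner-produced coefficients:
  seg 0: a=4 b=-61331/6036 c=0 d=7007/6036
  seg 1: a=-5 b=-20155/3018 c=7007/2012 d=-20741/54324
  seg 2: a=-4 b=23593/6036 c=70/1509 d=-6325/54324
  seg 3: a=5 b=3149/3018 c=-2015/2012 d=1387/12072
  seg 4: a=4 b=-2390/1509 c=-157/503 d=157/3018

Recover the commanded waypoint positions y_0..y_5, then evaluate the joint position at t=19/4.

y_0=4 y_1=-5 y_2=-4 y_3=5 y_4=4 y_5=0
S(19/4) = -140549/128768

y_0 = S_0(0) = a_0 = 4
y_1 = S_1(0) = a_1 = -5
y_2 = S_2(0) = a_2 = -4
y_3 = S_3(0) = a_3 = 5
y_4 = S_4(0) = a_4 = 4
y_5 = S_4(2) = 0
t_q=19/4 is in segment 2 (τ=3/4); S_2(τ)=-140549/128768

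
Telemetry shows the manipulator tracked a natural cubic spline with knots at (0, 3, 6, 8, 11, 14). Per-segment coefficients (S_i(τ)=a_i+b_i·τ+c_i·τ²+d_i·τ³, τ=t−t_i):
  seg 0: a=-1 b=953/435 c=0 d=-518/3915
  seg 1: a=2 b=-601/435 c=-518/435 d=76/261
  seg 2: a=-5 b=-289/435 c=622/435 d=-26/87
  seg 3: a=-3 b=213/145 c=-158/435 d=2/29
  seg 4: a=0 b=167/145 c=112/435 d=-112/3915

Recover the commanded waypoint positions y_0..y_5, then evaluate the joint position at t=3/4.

y_0=-1 y_1=2 y_2=-5 y_3=-3 y_4=0 y_5=5
S(3/4) = 545/928

y_0 = S_0(0) = a_0 = -1
y_1 = S_1(0) = a_1 = 2
y_2 = S_2(0) = a_2 = -5
y_3 = S_3(0) = a_3 = -3
y_4 = S_4(0) = a_4 = 0
y_5 = S_4(3) = 5
t_q=3/4 is in segment 0 (τ=3/4); S_0(τ)=545/928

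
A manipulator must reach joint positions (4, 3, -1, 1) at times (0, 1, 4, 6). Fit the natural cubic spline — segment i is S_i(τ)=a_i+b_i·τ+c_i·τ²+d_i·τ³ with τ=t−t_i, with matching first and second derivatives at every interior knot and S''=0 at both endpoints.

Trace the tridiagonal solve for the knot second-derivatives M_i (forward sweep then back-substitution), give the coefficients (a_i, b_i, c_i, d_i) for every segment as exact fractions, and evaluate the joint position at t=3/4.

  seg 0: a=4 b=-182/213 c=0 d=-31/213
  seg 1: a=3 b=-275/213 c=-31/71 d=10/71
  seg 2: a=-1 b=-23/213 c=59/71 d=-59/426
S(3/4) = 14985/4544

Δ: Δ0=-1, Δ1=-4/3, Δ2=1
row 1: diag=8, rhs=-2; c'=3/8, d'=-1/4
row 2: denom=10−3·3/8=71/8; d'=(14−3·-1/4)/(71/8)=118/71
back: M2=118/71
back: M1=-1/4−3/8·118/71=-62/71
M: M0=0, M1=-62/71, M2=118/71, M3=0
seg 0: a=4, c=M0/2=0, d=(M1−M0)/(6·1)=-31/213, b=Δ0−h0·(2M0+M1)/6=-182/213
seg 1: a=3, c=M1/2=-31/71, d=(M2−M1)/(6·3)=10/71, b=Δ1−h1·(2M1+M2)/6=-275/213
seg 2: a=-1, c=M2/2=59/71, d=(M3−M2)/(6·2)=-59/426, b=Δ2−h2·(2M2+M3)/6=-23/213
t_q=3/4 → seg 0, τ=3/4; S=4+-182/213·τ+0·τ²+-31/213·τ³=14985/4544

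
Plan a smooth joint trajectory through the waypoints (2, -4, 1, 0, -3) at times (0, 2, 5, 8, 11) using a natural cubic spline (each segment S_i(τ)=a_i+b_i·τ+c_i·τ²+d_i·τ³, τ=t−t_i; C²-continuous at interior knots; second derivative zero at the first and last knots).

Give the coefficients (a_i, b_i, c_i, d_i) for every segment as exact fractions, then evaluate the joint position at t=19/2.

  seg 0: a=2 b=-853/207 c=0 d=58/207
  seg 1: a=-4 b=-157/207 c=116/69 d=-542/1863
  seg 2: a=1 b=305/207 c=-194/207 d=208/1863
  seg 3: a=0 b=-235/207 c=14/207 d=-14/1863
S(19/2) = -145/92

Δ: Δ0=-3, Δ1=5/3, Δ2=-1/3, Δ3=-1
row 1: diag=10, rhs=28; c'=3/10, d'=14/5
row 2: denom=12−3·3/10=111/10; d'=(-12−3·14/5)/(111/10)=-68/37
row 3: denom=12−3·10/37=414/37; d'=(-4−3·-68/37)/(414/37)=28/207
back: M3=28/207
back: M2=-68/37−10/37·28/207=-388/207
back: M1=14/5−3/10·-388/207=232/69
M: M0=0, M1=232/69, M2=-388/207, M3=28/207, M4=0
seg 0: a=2, c=M0/2=0, d=(M1−M0)/(6·2)=58/207, b=Δ0−h0·(2M0+M1)/6=-853/207
seg 1: a=-4, c=M1/2=116/69, d=(M2−M1)/(6·3)=-542/1863, b=Δ1−h1·(2M1+M2)/6=-157/207
seg 2: a=1, c=M2/2=-194/207, d=(M3−M2)/(6·3)=208/1863, b=Δ2−h2·(2M2+M3)/6=305/207
seg 3: a=0, c=M3/2=14/207, d=(M4−M3)/(6·3)=-14/1863, b=Δ3−h3·(2M3+M4)/6=-235/207
t_q=19/2 → seg 3, τ=3/2; S=0+-235/207·τ+14/207·τ²+-14/1863·τ³=-145/92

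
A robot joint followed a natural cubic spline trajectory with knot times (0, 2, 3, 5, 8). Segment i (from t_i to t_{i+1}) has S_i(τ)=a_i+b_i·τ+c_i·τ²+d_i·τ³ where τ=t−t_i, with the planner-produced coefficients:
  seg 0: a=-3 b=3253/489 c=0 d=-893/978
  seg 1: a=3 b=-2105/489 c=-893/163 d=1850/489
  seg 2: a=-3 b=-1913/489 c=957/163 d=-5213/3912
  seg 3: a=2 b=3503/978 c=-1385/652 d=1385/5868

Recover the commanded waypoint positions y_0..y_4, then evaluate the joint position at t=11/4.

y_0 = S_0(0) = a_0 = -3
y_1 = S_1(0) = a_1 = 3
y_2 = S_2(0) = a_2 = -3
y_3 = S_3(0) = a_3 = 2
y_4 = S_3(3) = 0
t_q=11/4 is in segment 1 (τ=3/4); S_1(τ)=-8941/5216

y_0=-3 y_1=3 y_2=-3 y_3=2 y_4=0
S(11/4) = -8941/5216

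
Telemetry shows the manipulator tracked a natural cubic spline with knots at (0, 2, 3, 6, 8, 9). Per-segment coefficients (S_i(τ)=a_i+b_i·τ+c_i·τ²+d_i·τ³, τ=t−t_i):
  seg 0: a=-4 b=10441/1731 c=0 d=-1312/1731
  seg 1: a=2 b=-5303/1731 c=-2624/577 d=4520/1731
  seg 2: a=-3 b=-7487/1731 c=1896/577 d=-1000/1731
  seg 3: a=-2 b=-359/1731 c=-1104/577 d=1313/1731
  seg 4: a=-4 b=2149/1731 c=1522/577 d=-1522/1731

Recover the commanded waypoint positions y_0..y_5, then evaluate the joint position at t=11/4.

y_0=-4 y_1=2 y_2=-3 y_3=-2 y_4=-4 y_5=-1
S(11/4) = -8097/4616

y_0 = S_0(0) = a_0 = -4
y_1 = S_1(0) = a_1 = 2
y_2 = S_2(0) = a_2 = -3
y_3 = S_3(0) = a_3 = -2
y_4 = S_4(0) = a_4 = -4
y_5 = S_4(1) = -1
t_q=11/4 is in segment 1 (τ=3/4); S_1(τ)=-8097/4616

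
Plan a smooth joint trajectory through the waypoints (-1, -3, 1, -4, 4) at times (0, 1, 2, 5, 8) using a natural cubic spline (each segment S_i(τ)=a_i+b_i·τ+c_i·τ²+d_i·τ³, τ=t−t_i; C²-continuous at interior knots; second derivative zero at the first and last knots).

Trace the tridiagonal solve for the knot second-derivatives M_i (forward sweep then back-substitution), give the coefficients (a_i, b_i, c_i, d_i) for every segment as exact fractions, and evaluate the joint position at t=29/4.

Δ: Δ0=-2, Δ1=4, Δ2=-5/3, Δ3=8/3
row 1: diag=4, rhs=36; c'=1/4, d'=9
row 2: denom=8−1·1/4=31/4; d'=(-34−1·9)/(31/4)=-172/31
row 3: denom=12−3·12/31=336/31; d'=(26−3·-172/31)/(336/31)=661/168
back: M3=661/168
back: M2=-172/31−12/31·661/168=-99/14
back: M1=9−1/4·-99/14=603/56
M: M0=0, M1=603/56, M2=-99/14, M3=661/168, M4=0
seg 0: a=-1, c=M0/2=0, d=(M1−M0)/(6·1)=201/112, b=Δ0−h0·(2M0+M1)/6=-425/112
seg 1: a=-3, c=M1/2=603/112, d=(M2−M1)/(6·1)=-333/112, b=Δ1−h1·(2M1+M2)/6=89/56
seg 2: a=1, c=M2/2=-99/28, d=(M3−M2)/(6·3)=1849/3024, b=Δ2−h2·(2M2+M3)/6=55/16
seg 3: a=-4, c=M3/2=661/336, d=(M4−M3)/(6·3)=-661/3024, b=Δ3−h3·(2M3+M4)/6=-71/56
t_q=29/4 → seg 3, τ=9/4; S=-4+-71/56·τ+661/336·τ²+-661/3024·τ³=4421/7168

  seg 0: a=-1 b=-425/112 c=0 d=201/112
  seg 1: a=-3 b=89/56 c=603/112 d=-333/112
  seg 2: a=1 b=55/16 c=-99/28 d=1849/3024
  seg 3: a=-4 b=-71/56 c=661/336 d=-661/3024
S(29/4) = 4421/7168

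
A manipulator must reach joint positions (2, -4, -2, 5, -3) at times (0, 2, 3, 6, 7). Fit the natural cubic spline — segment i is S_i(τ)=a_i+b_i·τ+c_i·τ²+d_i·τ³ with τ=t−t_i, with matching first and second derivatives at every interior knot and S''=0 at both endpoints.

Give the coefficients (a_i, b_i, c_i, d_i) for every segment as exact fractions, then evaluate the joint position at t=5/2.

  seg 0: a=2 b=-2173/483 c=0 d=181/483
  seg 1: a=-4 b=-1/483 c=362/161 d=-17/69
  seg 2: a=-2 b=1814/483 c=243/161 d=-958/1449
  seg 3: a=5 b=-2434/483 c=-715/161 d=715/483
S(5/2) = -4469/1288

Δ: Δ0=-3, Δ1=2, Δ2=7/3, Δ3=-8
row 1: diag=6, rhs=30; c'=1/6, d'=5
row 2: denom=8−1·1/6=47/6; d'=(2−1·5)/(47/6)=-18/47
row 3: denom=8−3·18/47=322/47; d'=(-62−3·-18/47)/(322/47)=-1430/161
back: M3=-1430/161
back: M2=-18/47−18/47·-1430/161=486/161
back: M1=5−1/6·486/161=724/161
M: M0=0, M1=724/161, M2=486/161, M3=-1430/161, M4=0
seg 0: a=2, c=M0/2=0, d=(M1−M0)/(6·2)=181/483, b=Δ0−h0·(2M0+M1)/6=-2173/483
seg 1: a=-4, c=M1/2=362/161, d=(M2−M1)/(6·1)=-17/69, b=Δ1−h1·(2M1+M2)/6=-1/483
seg 2: a=-2, c=M2/2=243/161, d=(M3−M2)/(6·3)=-958/1449, b=Δ2−h2·(2M2+M3)/6=1814/483
seg 3: a=5, c=M3/2=-715/161, d=(M4−M3)/(6·1)=715/483, b=Δ3−h3·(2M3+M4)/6=-2434/483
t_q=5/2 → seg 1, τ=1/2; S=-4+-1/483·τ+362/161·τ²+-17/69·τ³=-4469/1288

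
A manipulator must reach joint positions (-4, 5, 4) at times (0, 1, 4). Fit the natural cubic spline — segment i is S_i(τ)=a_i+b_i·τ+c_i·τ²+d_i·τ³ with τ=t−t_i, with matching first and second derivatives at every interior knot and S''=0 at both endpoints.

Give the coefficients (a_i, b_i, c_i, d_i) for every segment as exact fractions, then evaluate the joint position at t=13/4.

  seg 0: a=-4 b=61/6 c=0 d=-7/6
  seg 1: a=5 b=20/3 c=-7/2 d=7/18
S(13/4) = 859/128

Δ: Δ0=9, Δ1=-1/3
row 1: diag=8, rhs=-56; c'=3/8, d'=-7
back: M1=-7
M: M0=0, M1=-7, M2=0
seg 0: a=-4, c=M0/2=0, d=(M1−M0)/(6·1)=-7/6, b=Δ0−h0·(2M0+M1)/6=61/6
seg 1: a=5, c=M1/2=-7/2, d=(M2−M1)/(6·3)=7/18, b=Δ1−h1·(2M1+M2)/6=20/3
t_q=13/4 → seg 1, τ=9/4; S=5+20/3·τ+-7/2·τ²+7/18·τ³=859/128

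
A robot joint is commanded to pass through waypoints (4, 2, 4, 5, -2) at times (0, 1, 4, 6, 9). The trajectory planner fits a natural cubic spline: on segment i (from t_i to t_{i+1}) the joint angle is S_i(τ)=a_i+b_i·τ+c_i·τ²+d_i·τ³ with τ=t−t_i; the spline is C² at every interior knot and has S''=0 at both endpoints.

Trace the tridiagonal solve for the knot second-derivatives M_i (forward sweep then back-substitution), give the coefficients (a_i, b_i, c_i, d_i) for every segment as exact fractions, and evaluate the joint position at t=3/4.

Δ: Δ0=-2, Δ1=2/3, Δ2=1/2, Δ3=-7/3
row 1: diag=8, rhs=16; c'=3/8, d'=2
row 2: denom=10−3·3/8=71/8; d'=(-1−3·2)/(71/8)=-56/71
row 3: denom=10−2·16/71=678/71; d'=(-17−2·-56/71)/(678/71)=-365/226
back: M3=-365/226
back: M2=-56/71−16/71·-365/226=-48/113
back: M1=2−3/8·-48/113=244/113
M: M0=0, M1=244/113, M2=-48/113, M3=-365/226, M4=0
seg 0: a=4, c=M0/2=0, d=(M1−M0)/(6·1)=122/339, b=Δ0−h0·(2M0+M1)/6=-800/339
seg 1: a=2, c=M1/2=122/113, d=(M2−M1)/(6·3)=-146/1017, b=Δ1−h1·(2M1+M2)/6=-434/339
seg 2: a=4, c=M2/2=-24/113, d=(M3−M2)/(6·2)=-269/2712, b=Δ2−h2·(2M2+M3)/6=448/339
seg 3: a=5, c=M3/2=-365/452, d=(M4−M3)/(6·3)=365/4068, b=Δ3−h3·(2M3+M4)/6=-487/678
t_q=3/4 → seg 0, τ=3/4; S=4+-800/339·τ+0·τ²+122/339·τ³=8613/3616

  seg 0: a=4 b=-800/339 c=0 d=122/339
  seg 1: a=2 b=-434/339 c=122/113 d=-146/1017
  seg 2: a=4 b=448/339 c=-24/113 d=-269/2712
  seg 3: a=5 b=-487/678 c=-365/452 d=365/4068
S(3/4) = 8613/3616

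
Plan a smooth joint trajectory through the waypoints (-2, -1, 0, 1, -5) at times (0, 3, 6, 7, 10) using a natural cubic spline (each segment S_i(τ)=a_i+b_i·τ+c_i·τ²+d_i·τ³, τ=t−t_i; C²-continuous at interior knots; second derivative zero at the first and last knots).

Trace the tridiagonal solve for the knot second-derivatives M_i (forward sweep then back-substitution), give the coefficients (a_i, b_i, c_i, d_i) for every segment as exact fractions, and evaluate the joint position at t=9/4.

  seg 0: a=-2 b=101/228 c=0 d=-25/2052
  seg 1: a=-1 b=13/114 c=-25/228 d=125/2052
  seg 2: a=0 b=251/228 c=25/57 d=-41/76
  seg 3: a=1 b=41/114 c=-269/228 d=269/2052
S(9/4) = -5555/4864

Δ: Δ0=1/3, Δ1=1/3, Δ2=1, Δ3=-2
row 1: diag=12, rhs=0; c'=1/4, d'=0
row 2: denom=8−3·1/4=29/4; d'=(4−3·0)/(29/4)=16/29
row 3: denom=8−1·4/29=228/29; d'=(-18−1·16/29)/(228/29)=-269/114
back: M3=-269/114
back: M2=16/29−4/29·-269/114=50/57
back: M1=0−1/4·50/57=-25/114
M: M0=0, M1=-25/114, M2=50/57, M3=-269/114, M4=0
seg 0: a=-2, c=M0/2=0, d=(M1−M0)/(6·3)=-25/2052, b=Δ0−h0·(2M0+M1)/6=101/228
seg 1: a=-1, c=M1/2=-25/228, d=(M2−M1)/(6·3)=125/2052, b=Δ1−h1·(2M1+M2)/6=13/114
seg 2: a=0, c=M2/2=25/57, d=(M3−M2)/(6·1)=-41/76, b=Δ2−h2·(2M2+M3)/6=251/228
seg 3: a=1, c=M3/2=-269/228, d=(M4−M3)/(6·3)=269/2052, b=Δ3−h3·(2M3+M4)/6=41/114
t_q=9/4 → seg 0, τ=9/4; S=-2+101/228·τ+0·τ²+-25/2052·τ³=-5555/4864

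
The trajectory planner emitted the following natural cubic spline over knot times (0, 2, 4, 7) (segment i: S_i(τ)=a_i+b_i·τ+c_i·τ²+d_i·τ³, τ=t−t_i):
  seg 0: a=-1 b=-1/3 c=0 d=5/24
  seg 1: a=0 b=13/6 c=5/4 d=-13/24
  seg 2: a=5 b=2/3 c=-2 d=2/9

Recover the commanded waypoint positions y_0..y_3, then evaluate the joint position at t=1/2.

y_0 = S_0(0) = a_0 = -1
y_1 = S_1(0) = a_1 = 0
y_2 = S_2(0) = a_2 = 5
y_3 = S_2(3) = -5
t_q=1/2 is in segment 0 (τ=1/2); S_0(τ)=-73/64

y_0=-1 y_1=0 y_2=5 y_3=-5
S(1/2) = -73/64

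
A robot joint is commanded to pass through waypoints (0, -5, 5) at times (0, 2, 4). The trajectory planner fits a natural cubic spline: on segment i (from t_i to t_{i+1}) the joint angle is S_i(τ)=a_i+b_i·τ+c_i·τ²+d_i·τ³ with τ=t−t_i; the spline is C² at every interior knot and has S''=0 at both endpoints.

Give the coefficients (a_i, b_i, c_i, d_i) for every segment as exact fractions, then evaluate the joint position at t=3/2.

  seg 0: a=0 b=-35/8 c=0 d=15/32
  seg 1: a=-5 b=5/4 c=45/16 d=-15/32
S(3/2) = -1275/256

Δ: Δ0=-5/2, Δ1=5
row 1: diag=8, rhs=45; c'=1/4, d'=45/8
back: M1=45/8
M: M0=0, M1=45/8, M2=0
seg 0: a=0, c=M0/2=0, d=(M1−M0)/(6·2)=15/32, b=Δ0−h0·(2M0+M1)/6=-35/8
seg 1: a=-5, c=M1/2=45/16, d=(M2−M1)/(6·2)=-15/32, b=Δ1−h1·(2M1+M2)/6=5/4
t_q=3/2 → seg 0, τ=3/2; S=0+-35/8·τ+0·τ²+15/32·τ³=-1275/256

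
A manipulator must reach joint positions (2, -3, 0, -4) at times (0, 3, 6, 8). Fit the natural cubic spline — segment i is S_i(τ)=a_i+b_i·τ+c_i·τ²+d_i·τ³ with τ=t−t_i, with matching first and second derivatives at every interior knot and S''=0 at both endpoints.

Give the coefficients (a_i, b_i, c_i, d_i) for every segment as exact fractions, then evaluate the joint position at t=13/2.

  seg 0: a=2 b=-292/111 c=0 d=107/999
  seg 1: a=-3 b=29/111 c=107/111 d=-239/999
  seg 2: a=0 b=-46/111 c=-44/37 d=22/111
S(13/2) = -71/148

Δ: Δ0=-5/3, Δ1=1, Δ2=-2
row 1: diag=12, rhs=16; c'=1/4, d'=4/3
row 2: denom=10−3·1/4=37/4; d'=(-18−3·4/3)/(37/4)=-88/37
back: M2=-88/37
back: M1=4/3−1/4·-88/37=214/111
M: M0=0, M1=214/111, M2=-88/37, M3=0
seg 0: a=2, c=M0/2=0, d=(M1−M0)/(6·3)=107/999, b=Δ0−h0·(2M0+M1)/6=-292/111
seg 1: a=-3, c=M1/2=107/111, d=(M2−M1)/(6·3)=-239/999, b=Δ1−h1·(2M1+M2)/6=29/111
seg 2: a=0, c=M2/2=-44/37, d=(M3−M2)/(6·2)=22/111, b=Δ2−h2·(2M2+M3)/6=-46/111
t_q=13/2 → seg 2, τ=1/2; S=0+-46/111·τ+-44/37·τ²+22/111·τ³=-71/148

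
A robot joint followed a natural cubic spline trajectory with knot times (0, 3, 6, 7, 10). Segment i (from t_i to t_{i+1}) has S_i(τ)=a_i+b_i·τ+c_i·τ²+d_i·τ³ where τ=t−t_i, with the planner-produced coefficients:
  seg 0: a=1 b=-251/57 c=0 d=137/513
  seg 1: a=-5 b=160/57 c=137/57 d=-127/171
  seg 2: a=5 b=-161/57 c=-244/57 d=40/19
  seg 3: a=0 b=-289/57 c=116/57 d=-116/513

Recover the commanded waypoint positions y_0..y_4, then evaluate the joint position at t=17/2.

y_0 = S_0(0) = a_0 = 1
y_1 = S_1(0) = a_1 = -5
y_2 = S_2(0) = a_2 = 5
y_3 = S_3(0) = a_3 = 0
y_4 = S_3(3) = -3
t_q=17/2 is in segment 3 (τ=3/2); S_3(τ)=-72/19

y_0=1 y_1=-5 y_2=5 y_3=0 y_4=-3
S(17/2) = -72/19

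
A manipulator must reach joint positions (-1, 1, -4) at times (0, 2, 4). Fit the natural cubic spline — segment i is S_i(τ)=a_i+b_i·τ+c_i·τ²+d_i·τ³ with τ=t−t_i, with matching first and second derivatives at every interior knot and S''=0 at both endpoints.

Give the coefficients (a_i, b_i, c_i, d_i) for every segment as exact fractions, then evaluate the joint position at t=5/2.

  seg 0: a=-1 b=15/8 c=0 d=-7/32
  seg 1: a=1 b=-3/4 c=-21/16 d=7/32
S(5/2) = 83/256

Δ: Δ0=1, Δ1=-5/2
row 1: diag=8, rhs=-21; c'=1/4, d'=-21/8
back: M1=-21/8
M: M0=0, M1=-21/8, M2=0
seg 0: a=-1, c=M0/2=0, d=(M1−M0)/(6·2)=-7/32, b=Δ0−h0·(2M0+M1)/6=15/8
seg 1: a=1, c=M1/2=-21/16, d=(M2−M1)/(6·2)=7/32, b=Δ1−h1·(2M1+M2)/6=-3/4
t_q=5/2 → seg 1, τ=1/2; S=1+-3/4·τ+-21/16·τ²+7/32·τ³=83/256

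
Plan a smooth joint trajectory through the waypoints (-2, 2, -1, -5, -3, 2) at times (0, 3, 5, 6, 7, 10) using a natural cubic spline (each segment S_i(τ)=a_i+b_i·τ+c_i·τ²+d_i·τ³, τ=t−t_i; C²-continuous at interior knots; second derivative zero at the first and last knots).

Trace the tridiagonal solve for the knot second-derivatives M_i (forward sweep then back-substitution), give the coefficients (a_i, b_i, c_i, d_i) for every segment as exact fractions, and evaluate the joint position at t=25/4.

  seg 0: a=-2 b=1483/828 c=0 d=-379/7452
  seg 1: a=2 b=173/414 c=-379/828 d=-415/1656
  seg 2: a=-1 b=-305/69 c=-406/207 d=493/207
  seg 3: a=-5 b=-248/207 c=1073/207 d=-137/69
  seg 4: a=-3 b=665/207 c=-160/207 d=160/1863
S(25/4) = -22109/4416

Δ: Δ0=4/3, Δ1=-3/2, Δ2=-4, Δ3=2, Δ4=5/3
row 1: diag=10, rhs=-17; c'=1/5, d'=-17/10
row 2: denom=6−2·1/5=28/5; d'=(-15−2·-17/10)/(28/5)=-29/14
row 3: denom=4−1·5/28=107/28; d'=(36−1·-29/14)/(107/28)=1066/107
row 4: denom=8−1·28/107=828/107; d'=(-2−1·1066/107)/(828/107)=-320/207
back: M4=-320/207
back: M3=1066/107−28/107·-320/207=2146/207
back: M2=-29/14−5/28·2146/207=-812/207
back: M1=-17/10−1/5·-812/207=-379/414
M: M0=0, M1=-379/414, M2=-812/207, M3=2146/207, M4=-320/207, M5=0
seg 0: a=-2, c=M0/2=0, d=(M1−M0)/(6·3)=-379/7452, b=Δ0−h0·(2M0+M1)/6=1483/828
seg 1: a=2, c=M1/2=-379/828, d=(M2−M1)/(6·2)=-415/1656, b=Δ1−h1·(2M1+M2)/6=173/414
seg 2: a=-1, c=M2/2=-406/207, d=(M3−M2)/(6·1)=493/207, b=Δ2−h2·(2M2+M3)/6=-305/69
seg 3: a=-5, c=M3/2=1073/207, d=(M4−M3)/(6·1)=-137/69, b=Δ3−h3·(2M3+M4)/6=-248/207
seg 4: a=-3, c=M4/2=-160/207, d=(M5−M4)/(6·3)=160/1863, b=Δ4−h4·(2M4+M5)/6=665/207
t_q=25/4 → seg 3, τ=1/4; S=-5+-248/207·τ+1073/207·τ²+-137/69·τ³=-22109/4416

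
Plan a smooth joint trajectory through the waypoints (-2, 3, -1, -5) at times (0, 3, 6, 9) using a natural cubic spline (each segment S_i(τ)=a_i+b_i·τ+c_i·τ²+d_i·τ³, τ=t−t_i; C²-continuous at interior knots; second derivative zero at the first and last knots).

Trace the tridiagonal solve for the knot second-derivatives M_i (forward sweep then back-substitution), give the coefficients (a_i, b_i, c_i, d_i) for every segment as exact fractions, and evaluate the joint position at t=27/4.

  seg 0: a=-2 b=37/15 c=0 d=-4/45
  seg 1: a=3 b=1/15 c=-4/5 d=1/9
  seg 2: a=-1 b=-26/15 c=1/5 d=-1/45
S(27/4) = -703/320

Δ: Δ0=5/3, Δ1=-4/3, Δ2=-4/3
row 1: diag=12, rhs=-18; c'=1/4, d'=-3/2
row 2: denom=12−3·1/4=45/4; d'=(0−3·-3/2)/(45/4)=2/5
back: M2=2/5
back: M1=-3/2−1/4·2/5=-8/5
M: M0=0, M1=-8/5, M2=2/5, M3=0
seg 0: a=-2, c=M0/2=0, d=(M1−M0)/(6·3)=-4/45, b=Δ0−h0·(2M0+M1)/6=37/15
seg 1: a=3, c=M1/2=-4/5, d=(M2−M1)/(6·3)=1/9, b=Δ1−h1·(2M1+M2)/6=1/15
seg 2: a=-1, c=M2/2=1/5, d=(M3−M2)/(6·3)=-1/45, b=Δ2−h2·(2M2+M3)/6=-26/15
t_q=27/4 → seg 2, τ=3/4; S=-1+-26/15·τ+1/5·τ²+-1/45·τ³=-703/320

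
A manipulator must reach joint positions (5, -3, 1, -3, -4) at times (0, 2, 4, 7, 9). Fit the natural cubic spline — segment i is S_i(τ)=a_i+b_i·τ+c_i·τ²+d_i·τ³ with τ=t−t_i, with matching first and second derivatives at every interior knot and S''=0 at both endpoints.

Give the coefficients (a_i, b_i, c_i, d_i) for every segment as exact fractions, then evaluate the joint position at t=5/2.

  seg 0: a=5 b=-5981/1032 c=0 d=1853/4128
  seg 1: a=-3 b=-211/516 c=1853/688 d=-3073/4128
  seg 2: a=1 b=1477/1032 c=-305/172 d=293/1032
  seg 3: a=-3 b=-199/129 c=269/344 d=-269/2064
S(5/2) = -28887/11008

Δ: Δ0=-4, Δ1=2, Δ2=-4/3, Δ3=-1/2
row 1: diag=8, rhs=36; c'=1/4, d'=9/2
row 2: denom=10−2·1/4=19/2; d'=(-20−2·9/2)/(19/2)=-58/19
row 3: denom=10−3·6/19=172/19; d'=(5−3·-58/19)/(172/19)=269/172
back: M3=269/172
back: M2=-58/19−6/19·269/172=-305/86
back: M1=9/2−1/4·-305/86=1853/344
M: M0=0, M1=1853/344, M2=-305/86, M3=269/172, M4=0
seg 0: a=5, c=M0/2=0, d=(M1−M0)/(6·2)=1853/4128, b=Δ0−h0·(2M0+M1)/6=-5981/1032
seg 1: a=-3, c=M1/2=1853/688, d=(M2−M1)/(6·2)=-3073/4128, b=Δ1−h1·(2M1+M2)/6=-211/516
seg 2: a=1, c=M2/2=-305/172, d=(M3−M2)/(6·3)=293/1032, b=Δ2−h2·(2M2+M3)/6=1477/1032
seg 3: a=-3, c=M3/2=269/344, d=(M4−M3)/(6·2)=-269/2064, b=Δ3−h3·(2M3+M4)/6=-199/129
t_q=5/2 → seg 1, τ=1/2; S=-3+-211/516·τ+1853/688·τ²+-3073/4128·τ³=-28887/11008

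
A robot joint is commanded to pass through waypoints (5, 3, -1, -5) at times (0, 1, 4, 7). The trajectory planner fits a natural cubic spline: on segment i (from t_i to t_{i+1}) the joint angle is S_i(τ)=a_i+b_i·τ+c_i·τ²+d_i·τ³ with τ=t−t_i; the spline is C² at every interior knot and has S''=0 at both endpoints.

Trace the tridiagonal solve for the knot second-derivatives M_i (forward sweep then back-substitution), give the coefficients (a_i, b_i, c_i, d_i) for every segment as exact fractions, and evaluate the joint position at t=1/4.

  seg 0: a=5 b=-182/87 c=0 d=8/87
  seg 1: a=3 b=-158/87 c=8/29 d=-10/261
  seg 2: a=-1 b=-104/87 c=-2/29 d=2/261
S(1/4) = 1039/232

Δ: Δ0=-2, Δ1=-4/3, Δ2=-4/3
row 1: diag=8, rhs=4; c'=3/8, d'=1/2
row 2: denom=12−3·3/8=87/8; d'=(0−3·1/2)/(87/8)=-4/29
back: M2=-4/29
back: M1=1/2−3/8·-4/29=16/29
M: M0=0, M1=16/29, M2=-4/29, M3=0
seg 0: a=5, c=M0/2=0, d=(M1−M0)/(6·1)=8/87, b=Δ0−h0·(2M0+M1)/6=-182/87
seg 1: a=3, c=M1/2=8/29, d=(M2−M1)/(6·3)=-10/261, b=Δ1−h1·(2M1+M2)/6=-158/87
seg 2: a=-1, c=M2/2=-2/29, d=(M3−M2)/(6·3)=2/261, b=Δ2−h2·(2M2+M3)/6=-104/87
t_q=1/4 → seg 0, τ=1/4; S=5+-182/87·τ+0·τ²+8/87·τ³=1039/232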